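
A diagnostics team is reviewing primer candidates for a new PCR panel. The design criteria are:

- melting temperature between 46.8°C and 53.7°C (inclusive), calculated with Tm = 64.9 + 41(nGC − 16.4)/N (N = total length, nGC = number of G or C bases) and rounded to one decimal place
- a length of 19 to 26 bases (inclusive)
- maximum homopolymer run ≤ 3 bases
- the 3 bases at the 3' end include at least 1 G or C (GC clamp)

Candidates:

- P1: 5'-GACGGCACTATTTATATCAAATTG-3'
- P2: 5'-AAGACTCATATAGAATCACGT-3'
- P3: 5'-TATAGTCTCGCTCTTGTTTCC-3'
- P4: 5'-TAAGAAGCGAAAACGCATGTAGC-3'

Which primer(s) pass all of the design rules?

P1 (24 nt, A=8 T=8 G=4 C=4): Tm = 64.9 + 41·(8 − 16.4)/24 = 50.6°C ✓; length 24 ✓; longest run = 3 ✓; 3' end TTG has 1 G/C ✓ — passes.
P2 (21 nt, A=9 T=5 G=3 C=4): Tm = 64.9 + 41·(7 − 16.4)/21 = 46.5°C, outside 46.8–53.7°C ✗; length 21 ✓; longest run = 2 ✓; 3' end CGT has 2 G/C ✓ — fails.
P3 (21 nt, A=2 T=10 G=3 C=6): Tm = 64.9 + 41·(9 − 16.4)/21 = 50.5°C ✓; length 21 ✓; longest run = 3 ✓; 3' end TCC has 2 G/C ✓ — passes.
P4 (23 nt, A=10 T=3 G=6 C=4): Tm = 64.9 + 41·(10 − 16.4)/23 = 53.5°C ✓; length 23 ✓; longest run = 4, exceeds 3 ✗; 3' end AGC has 2 G/C ✓ — fails.

P1 and P3.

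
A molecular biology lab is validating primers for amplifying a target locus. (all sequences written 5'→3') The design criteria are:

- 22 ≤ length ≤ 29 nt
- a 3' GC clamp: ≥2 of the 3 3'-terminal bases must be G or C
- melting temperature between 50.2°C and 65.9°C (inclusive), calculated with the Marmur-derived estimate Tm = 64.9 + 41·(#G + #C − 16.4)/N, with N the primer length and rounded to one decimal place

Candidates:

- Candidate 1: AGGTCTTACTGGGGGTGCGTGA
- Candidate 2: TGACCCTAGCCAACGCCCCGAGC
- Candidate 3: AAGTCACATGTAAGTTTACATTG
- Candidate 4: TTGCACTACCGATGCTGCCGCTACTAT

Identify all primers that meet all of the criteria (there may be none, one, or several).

Candidate 1 (22 nt, A=3 T=6 G=10 C=3): length 22 ✓; 3' end TGA has 1 G/C, need ≥2 ✗; Tm = 64.9 + 41·(13 − 16.4)/22 = 58.6°C ✓ — fails.
Candidate 2 (23 nt, A=5 T=2 G=5 C=11): length 23 ✓; 3' end AGC has 2 G/C ✓; Tm = 64.9 + 41·(16 − 16.4)/23 = 64.2°C ✓ — passes.
Candidate 3 (23 nt, A=8 T=8 G=4 C=3): length 23 ✓; 3' end TTG has 1 G/C, need ≥2 ✗; Tm = 64.9 + 41·(7 − 16.4)/23 = 48.1°C, outside 50.2–65.9°C ✗ — fails.
Candidate 4 (27 nt, A=5 T=8 G=5 C=9): length 27 ✓; 3' end TAT has 0 G/C, need ≥2 ✗; Tm = 64.9 + 41·(14 − 16.4)/27 = 61.3°C ✓ — fails.

Candidate 2 only.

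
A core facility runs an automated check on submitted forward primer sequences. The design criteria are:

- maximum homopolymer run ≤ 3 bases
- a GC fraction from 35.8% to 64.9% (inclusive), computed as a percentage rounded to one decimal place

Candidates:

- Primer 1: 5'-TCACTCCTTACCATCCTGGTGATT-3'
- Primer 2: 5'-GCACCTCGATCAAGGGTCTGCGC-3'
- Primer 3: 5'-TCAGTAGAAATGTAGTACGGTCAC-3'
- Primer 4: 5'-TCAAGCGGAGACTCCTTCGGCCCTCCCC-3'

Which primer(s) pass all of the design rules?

Primer 1 and Primer 3.

Primer 1 (24 nt, A=4 T=9 G=3 C=8): longest run = 2 ✓; GC 11/24 = 45.8% ✓ — passes.
Primer 2 (23 nt, A=4 T=4 G=7 C=8): longest run = 3 ✓; GC 15/23 = 65.2%, outside 35.8–64.9% ✗ — fails.
Primer 3 (24 nt, A=8 T=6 G=6 C=4): longest run = 3 ✓; GC 10/24 = 41.7% ✓ — passes.
Primer 4 (28 nt, A=4 T=5 G=6 C=13): longest run = 4, exceeds 3 ✗; GC 19/28 = 67.9%, outside 35.8–64.9% ✗ — fails.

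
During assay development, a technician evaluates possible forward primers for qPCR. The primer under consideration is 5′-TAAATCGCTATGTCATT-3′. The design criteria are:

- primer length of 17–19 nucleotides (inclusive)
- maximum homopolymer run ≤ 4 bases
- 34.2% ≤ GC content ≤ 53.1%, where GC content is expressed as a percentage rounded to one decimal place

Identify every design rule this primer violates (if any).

Fails: GC content.

Base counts: A=5, T=7, G=2, C=3 (length 17).
length: length 17 ✓
homopolymer run: longest run = 3 ✓
GC content: GC 5/17 = 29.4%, outside 34.2–53.1% ✗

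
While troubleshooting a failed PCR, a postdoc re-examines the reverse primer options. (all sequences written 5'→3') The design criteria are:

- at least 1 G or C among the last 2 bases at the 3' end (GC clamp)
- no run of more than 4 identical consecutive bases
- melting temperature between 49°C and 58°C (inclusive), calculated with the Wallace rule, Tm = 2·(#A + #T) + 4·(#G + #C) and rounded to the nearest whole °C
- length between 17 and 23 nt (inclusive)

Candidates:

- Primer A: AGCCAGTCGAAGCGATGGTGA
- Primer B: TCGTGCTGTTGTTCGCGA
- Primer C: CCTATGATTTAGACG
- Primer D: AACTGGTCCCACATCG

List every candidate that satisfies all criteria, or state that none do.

Primer B only.

Primer A (21 nt, A=6 T=3 G=8 C=4): 3' end GA has 1 G/C ✓; longest run = 2 ✓; Tm = 2·9 + 4·12 = 66°C, outside 49–58°C ✗; length 21 ✓ — fails.
Primer B (18 nt, A=1 T=7 G=6 C=4): 3' end GA has 1 G/C ✓; longest run = 2 ✓; Tm = 2·8 + 4·10 = 56°C ✓; length 18 ✓ — passes.
Primer C (15 nt, A=4 T=5 G=3 C=3): 3' end CG has 2 G/C ✓; longest run = 3 ✓; Tm = 2·9 + 4·6 = 42°C, outside 49–58°C ✗; length 15, outside 17–23 ✗ — fails.
Primer D (16 nt, A=4 T=3 G=3 C=6): 3' end CG has 2 G/C ✓; longest run = 3 ✓; Tm = 2·7 + 4·9 = 50°C ✓; length 16, outside 17–23 ✗ — fails.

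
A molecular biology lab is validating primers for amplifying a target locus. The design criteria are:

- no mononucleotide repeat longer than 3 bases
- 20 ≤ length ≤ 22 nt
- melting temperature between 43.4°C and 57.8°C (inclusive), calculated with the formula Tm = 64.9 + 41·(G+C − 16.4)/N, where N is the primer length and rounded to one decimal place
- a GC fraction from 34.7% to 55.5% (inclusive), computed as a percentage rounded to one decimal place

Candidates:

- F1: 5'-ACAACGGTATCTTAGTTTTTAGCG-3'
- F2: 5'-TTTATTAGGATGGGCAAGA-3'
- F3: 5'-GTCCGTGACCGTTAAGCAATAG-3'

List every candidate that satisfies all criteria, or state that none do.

F3 only.

F1 (24 nt, A=6 T=9 G=5 C=4): longest run = 5, exceeds 3 ✗; length 24, outside 20–22 ✗; Tm = 64.9 + 41·(9 − 16.4)/24 = 52.3°C ✓; GC 9/24 = 37.5% ✓ — fails.
F2 (19 nt, A=6 T=6 G=6 C=1): longest run = 3 ✓; length 19, outside 20–22 ✗; Tm = 64.9 + 41·(7 − 16.4)/19 = 44.6°C ✓; GC 7/19 = 36.8% ✓ — fails.
F3 (22 nt, A=6 T=5 G=6 C=5): longest run = 2 ✓; length 22 ✓; Tm = 64.9 + 41·(11 − 16.4)/22 = 54.8°C ✓; GC 11/22 = 50.0% ✓ — passes.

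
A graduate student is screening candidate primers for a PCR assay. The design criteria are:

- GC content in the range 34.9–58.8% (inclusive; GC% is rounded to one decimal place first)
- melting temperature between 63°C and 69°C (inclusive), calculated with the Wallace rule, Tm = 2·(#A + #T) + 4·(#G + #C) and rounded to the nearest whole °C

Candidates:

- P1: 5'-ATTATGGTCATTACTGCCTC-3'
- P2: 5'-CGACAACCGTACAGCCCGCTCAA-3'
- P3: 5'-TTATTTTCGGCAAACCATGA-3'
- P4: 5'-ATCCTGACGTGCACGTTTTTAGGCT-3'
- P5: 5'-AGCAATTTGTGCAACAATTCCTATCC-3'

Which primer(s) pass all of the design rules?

P1 (20 nt, A=4 T=8 G=3 C=5): GC 8/20 = 40.0% ✓; Tm = 2·12 + 4·8 = 56°C, outside 63–69°C ✗ — fails.
P2 (23 nt, A=7 T=2 G=4 C=10): GC 14/23 = 60.9%, outside 34.9–58.8% ✗; Tm = 2·9 + 4·14 = 74°C, outside 63–69°C ✗ — fails.
P3 (20 nt, A=6 T=7 G=3 C=4): GC 7/20 = 35.0% ✓; Tm = 2·13 + 4·7 = 54°C, outside 63–69°C ✗ — fails.
P4 (25 nt, A=4 T=9 G=6 C=6): GC 12/25 = 48.0% ✓; Tm = 2·13 + 4·12 = 74°C, outside 63–69°C ✗ — fails.
P5 (26 nt, A=8 T=8 G=3 C=7): GC 10/26 = 38.5% ✓; Tm = 2·16 + 4·10 = 72°C, outside 63–69°C ✗ — fails.

None of the candidates satisfy all criteria.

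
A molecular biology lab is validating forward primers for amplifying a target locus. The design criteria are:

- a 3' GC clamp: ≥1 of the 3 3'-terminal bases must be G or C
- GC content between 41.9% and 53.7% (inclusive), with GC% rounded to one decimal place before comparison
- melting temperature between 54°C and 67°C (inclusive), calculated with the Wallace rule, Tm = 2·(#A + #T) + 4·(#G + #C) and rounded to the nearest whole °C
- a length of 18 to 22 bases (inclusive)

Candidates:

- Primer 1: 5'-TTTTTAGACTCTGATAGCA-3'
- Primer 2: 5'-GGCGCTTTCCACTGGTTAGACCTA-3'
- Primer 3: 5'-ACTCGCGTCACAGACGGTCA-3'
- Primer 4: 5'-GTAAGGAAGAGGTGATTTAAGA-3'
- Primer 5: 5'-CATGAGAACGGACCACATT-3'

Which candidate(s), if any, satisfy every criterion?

None of the candidates satisfy all criteria.

Primer 1 (19 nt, A=5 T=8 G=3 C=3): 3' end GCA has 2 G/C ✓; GC 6/19 = 31.6%, outside 41.9–53.7% ✗; Tm = 2·13 + 4·6 = 50°C, outside 54–67°C ✗; length 19 ✓ — fails.
Primer 2 (24 nt, A=4 T=7 G=6 C=7): 3' end CTA has 1 G/C ✓; GC 13/24 = 54.2%, outside 41.9–53.7% ✗; Tm = 2·11 + 4·13 = 74°C, outside 54–67°C ✗; length 24, outside 18–22 ✗ — fails.
Primer 3 (20 nt, A=5 T=3 G=5 C=7): 3' end TCA has 1 G/C ✓; GC 12/20 = 60.0%, outside 41.9–53.7% ✗; Tm = 2·8 + 4·12 = 64°C ✓; length 20 ✓ — fails.
Primer 4 (22 nt, A=9 T=5 G=8 C=0): 3' end AGA has 1 G/C ✓; GC 8/22 = 36.4%, outside 41.9–53.7% ✗; Tm = 2·14 + 4·8 = 60°C ✓; length 22 ✓ — fails.
Primer 5 (19 nt, A=7 T=3 G=4 C=5): 3' end ATT has 0 G/C, need ≥1 ✗; GC 9/19 = 47.4% ✓; Tm = 2·10 + 4·9 = 56°C ✓; length 19 ✓ — fails.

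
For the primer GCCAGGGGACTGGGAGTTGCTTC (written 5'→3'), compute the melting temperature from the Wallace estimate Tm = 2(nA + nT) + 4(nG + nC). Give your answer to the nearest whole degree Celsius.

Base counts: A=3, T=5, G=10, C=5 (length 23).
Tm = 2·(3+5) + 4·(10+5) = 2·8 + 4·15 = 16 + 60 = 76°C.

76°C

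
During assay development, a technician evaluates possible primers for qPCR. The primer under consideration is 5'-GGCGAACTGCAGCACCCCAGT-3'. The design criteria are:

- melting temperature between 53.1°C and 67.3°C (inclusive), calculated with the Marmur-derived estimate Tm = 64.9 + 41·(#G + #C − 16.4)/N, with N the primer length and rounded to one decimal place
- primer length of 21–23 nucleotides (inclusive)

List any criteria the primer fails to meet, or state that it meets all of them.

Meets all criteria.

Base counts: A=5, T=2, G=6, C=8 (length 21).
Tm: Tm = 64.9 + 41·(14 − 16.4)/21 = 60.2°C ✓
length: length 21 ✓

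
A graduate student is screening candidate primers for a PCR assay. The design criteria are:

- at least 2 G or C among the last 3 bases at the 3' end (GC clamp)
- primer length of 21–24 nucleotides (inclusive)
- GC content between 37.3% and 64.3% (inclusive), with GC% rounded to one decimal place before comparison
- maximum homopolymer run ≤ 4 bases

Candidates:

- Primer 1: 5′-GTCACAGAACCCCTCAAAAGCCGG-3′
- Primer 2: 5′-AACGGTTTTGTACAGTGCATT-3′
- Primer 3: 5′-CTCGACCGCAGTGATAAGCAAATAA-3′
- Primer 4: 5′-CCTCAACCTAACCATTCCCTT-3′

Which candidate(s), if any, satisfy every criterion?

Primer 1 only.

Primer 1 (24 nt, A=8 T=2 G=5 C=9): 3' end CGG has 3 G/C ✓; length 24 ✓; GC 14/24 = 58.3% ✓; longest run = 4 ✓ — passes.
Primer 2 (21 nt, A=5 T=8 G=5 C=3): 3' end ATT has 0 G/C, need ≥2 ✗; length 21 ✓; GC 8/21 = 38.1% ✓; longest run = 4 ✓ — fails.
Primer 3 (25 nt, A=10 T=4 G=5 C=6): 3' end TAA has 0 G/C, need ≥2 ✗; length 25, outside 21–24 ✗; GC 11/25 = 44.0% ✓; longest run = 3 ✓ — fails.
Primer 4 (21 nt, A=5 T=6 G=0 C=10): 3' end CTT has 1 G/C, need ≥2 ✗; length 21 ✓; GC 10/21 = 47.6% ✓; longest run = 3 ✓ — fails.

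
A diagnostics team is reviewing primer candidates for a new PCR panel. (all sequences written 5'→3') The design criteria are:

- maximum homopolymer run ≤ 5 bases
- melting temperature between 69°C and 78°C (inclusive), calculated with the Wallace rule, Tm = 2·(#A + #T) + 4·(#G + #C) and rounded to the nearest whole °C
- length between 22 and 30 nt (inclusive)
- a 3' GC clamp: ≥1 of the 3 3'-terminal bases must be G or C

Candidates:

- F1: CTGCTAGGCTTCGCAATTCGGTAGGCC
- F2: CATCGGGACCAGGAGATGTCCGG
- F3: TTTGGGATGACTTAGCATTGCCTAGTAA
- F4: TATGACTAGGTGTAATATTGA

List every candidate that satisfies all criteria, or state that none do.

F1 (27 nt, A=4 T=7 G=8 C=8): longest run = 2 ✓; Tm = 2·11 + 4·16 = 86°C, outside 69–78°C ✗; length 27 ✓; 3' end GCC has 3 G/C ✓ — fails.
F2 (23 nt, A=5 T=3 G=9 C=6): longest run = 3 ✓; Tm = 2·8 + 4·15 = 76°C ✓; length 23 ✓; 3' end CGG has 3 G/C ✓ — passes.
F3 (28 nt, A=7 T=10 G=7 C=4): longest run = 3 ✓; Tm = 2·17 + 4·11 = 78°C ✓; length 28 ✓; 3' end TAA has 0 G/C, need ≥1 ✗ — fails.
F4 (21 nt, A=7 T=8 G=5 C=1): longest run = 2 ✓; Tm = 2·15 + 4·6 = 54°C, outside 69–78°C ✗; length 21, outside 22–30 ✗; 3' end TGA has 1 G/C ✓ — fails.

F2 only.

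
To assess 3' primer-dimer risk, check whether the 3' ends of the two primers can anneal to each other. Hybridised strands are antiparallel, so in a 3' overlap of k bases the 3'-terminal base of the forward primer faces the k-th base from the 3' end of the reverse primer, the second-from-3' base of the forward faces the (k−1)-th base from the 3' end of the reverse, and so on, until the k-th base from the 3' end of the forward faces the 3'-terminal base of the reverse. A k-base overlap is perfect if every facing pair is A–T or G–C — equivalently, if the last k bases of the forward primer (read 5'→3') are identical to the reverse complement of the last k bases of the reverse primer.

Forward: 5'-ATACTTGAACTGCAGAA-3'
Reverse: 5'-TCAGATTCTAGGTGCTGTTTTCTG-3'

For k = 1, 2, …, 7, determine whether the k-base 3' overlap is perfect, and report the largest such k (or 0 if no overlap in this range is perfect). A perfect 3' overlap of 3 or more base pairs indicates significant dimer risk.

Longest perfect overlap: 5 complementary base pairs; significant dimer risk (threshold 3).

Last 7 bases (5'→3') — forward …TGCAGAA, reverse …TTTTCTG.
Reverse complement of the reverse primer's last 7 bases: CAGAAAA; its first k bases are the reverse complement of the reverse primer's last k bases, so a perfect k-base overlap needs the forward primer's last k bases to equal them.
Comparing (forward last k vs required): k=1: A vs C ✗; k=2: AA vs CA ✗; k=3: GAA vs CAG ✗; k=4: AGAA vs CAGA ✗; k=5: CAGAA vs CAGAA ✓; k=6: GCAGAA vs CAGAAA ✗; k=7: TGCAGAA vs CAGAAAA ✗.
Only k = 5 is perfect, so the longest perfect 3' overlap is 5.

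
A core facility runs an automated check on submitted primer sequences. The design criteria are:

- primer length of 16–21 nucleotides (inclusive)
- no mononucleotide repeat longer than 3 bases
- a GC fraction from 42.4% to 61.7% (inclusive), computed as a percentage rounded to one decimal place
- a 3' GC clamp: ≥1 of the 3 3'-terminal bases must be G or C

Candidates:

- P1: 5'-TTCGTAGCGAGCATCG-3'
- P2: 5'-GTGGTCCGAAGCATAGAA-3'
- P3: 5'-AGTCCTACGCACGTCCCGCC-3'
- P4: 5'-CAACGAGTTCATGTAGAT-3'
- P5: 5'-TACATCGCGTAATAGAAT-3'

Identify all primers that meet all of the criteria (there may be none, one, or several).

P1 (16 nt, A=3 T=4 G=5 C=4): length 16 ✓; longest run = 2 ✓; GC 9/16 = 56.3% ✓; 3' end TCG has 2 G/C ✓ — passes.
P2 (18 nt, A=6 T=3 G=6 C=3): length 18 ✓; longest run = 2 ✓; GC 9/18 = 50.0% ✓; 3' end GAA has 1 G/C ✓ — passes.
P3 (20 nt, A=3 T=3 G=4 C=10): length 20 ✓; longest run = 3 ✓; GC 14/20 = 70.0%, outside 42.4–61.7% ✗; 3' end GCC has 3 G/C ✓ — fails.
P4 (18 nt, A=6 T=5 G=4 C=3): length 18 ✓; longest run = 2 ✓; GC 7/18 = 38.9%, outside 42.4–61.7% ✗; 3' end GAT has 1 G/C ✓ — fails.
P5 (18 nt, A=7 T=5 G=3 C=3): length 18 ✓; longest run = 2 ✓; GC 6/18 = 33.3%, outside 42.4–61.7% ✗; 3' end AAT has 0 G/C, need ≥1 ✗ — fails.

P1 and P2.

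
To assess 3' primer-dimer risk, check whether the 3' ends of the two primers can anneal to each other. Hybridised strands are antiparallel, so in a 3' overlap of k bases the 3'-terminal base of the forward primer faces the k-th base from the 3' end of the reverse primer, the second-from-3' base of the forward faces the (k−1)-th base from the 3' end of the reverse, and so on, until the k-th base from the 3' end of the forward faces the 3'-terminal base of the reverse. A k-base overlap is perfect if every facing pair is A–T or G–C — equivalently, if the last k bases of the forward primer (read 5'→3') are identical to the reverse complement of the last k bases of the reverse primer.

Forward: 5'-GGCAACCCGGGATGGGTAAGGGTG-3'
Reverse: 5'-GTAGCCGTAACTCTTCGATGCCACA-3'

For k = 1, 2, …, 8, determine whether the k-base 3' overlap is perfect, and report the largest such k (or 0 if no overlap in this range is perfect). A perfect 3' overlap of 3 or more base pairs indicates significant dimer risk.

Last 8 bases (5'→3') — forward …TAAGGGTG, reverse …ATGCCACA.
Reverse complement of the reverse primer's last 8 bases: TGTGGCAT; its first k bases are the reverse complement of the reverse primer's last k bases, so a perfect k-base overlap needs the forward primer's last k bases to equal them.
Comparing (forward last k vs required): k=1: G vs T ✗; k=2: TG vs TG ✓; k=3: GTG vs TGT ✗; k=4: GGTG vs TGTG ✗; k=5: GGGTG vs TGTGG ✗; k=6: AGGGTG vs TGTGGC ✗; k=7: AAGGGTG vs TGTGGCA ✗; k=8: TAAGGGTG vs TGTGGCAT ✗.
Only k = 2 is perfect, so the longest perfect 3' overlap is 2.

Longest perfect overlap: 2 complementary base pairs; below the dimer-risk threshold (threshold 3).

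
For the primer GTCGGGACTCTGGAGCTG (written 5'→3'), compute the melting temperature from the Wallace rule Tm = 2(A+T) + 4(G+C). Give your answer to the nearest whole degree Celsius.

60°C

Base counts: A=2, T=4, G=8, C=4 (length 18).
Tm = 2·(2+4) + 4·(8+4) = 2·6 + 4·12 = 12 + 48 = 60°C.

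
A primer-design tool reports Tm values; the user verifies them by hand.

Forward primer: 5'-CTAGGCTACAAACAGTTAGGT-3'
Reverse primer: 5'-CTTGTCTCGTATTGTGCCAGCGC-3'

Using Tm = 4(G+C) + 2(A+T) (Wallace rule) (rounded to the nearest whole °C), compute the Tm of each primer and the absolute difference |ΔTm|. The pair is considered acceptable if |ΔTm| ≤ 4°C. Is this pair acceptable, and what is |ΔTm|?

|ΔTm| = 12°C; the pair is not acceptable.

Forward: A=7 T=5 G=5 C=4 → Tm = 2·12 + 4·9 = 60°C.
Reverse: A=2 T=8 G=6 C=7 → Tm = 2·10 + 4·13 = 72°C.
|ΔTm| = |60 − 72| = 12°C, > 4°C.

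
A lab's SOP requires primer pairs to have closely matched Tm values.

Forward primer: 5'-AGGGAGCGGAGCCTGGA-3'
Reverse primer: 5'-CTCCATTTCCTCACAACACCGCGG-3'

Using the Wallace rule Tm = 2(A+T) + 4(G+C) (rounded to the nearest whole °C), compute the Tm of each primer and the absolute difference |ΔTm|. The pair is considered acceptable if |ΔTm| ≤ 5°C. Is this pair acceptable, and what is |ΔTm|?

|ΔTm| = 18°C; the pair is not acceptable.

Forward: A=4 T=1 G=9 C=3 → Tm = 2·5 + 4·12 = 58°C.
Reverse: A=5 T=5 G=3 C=11 → Tm = 2·10 + 4·14 = 76°C.
|ΔTm| = |58 − 76| = 18°C, > 5°C.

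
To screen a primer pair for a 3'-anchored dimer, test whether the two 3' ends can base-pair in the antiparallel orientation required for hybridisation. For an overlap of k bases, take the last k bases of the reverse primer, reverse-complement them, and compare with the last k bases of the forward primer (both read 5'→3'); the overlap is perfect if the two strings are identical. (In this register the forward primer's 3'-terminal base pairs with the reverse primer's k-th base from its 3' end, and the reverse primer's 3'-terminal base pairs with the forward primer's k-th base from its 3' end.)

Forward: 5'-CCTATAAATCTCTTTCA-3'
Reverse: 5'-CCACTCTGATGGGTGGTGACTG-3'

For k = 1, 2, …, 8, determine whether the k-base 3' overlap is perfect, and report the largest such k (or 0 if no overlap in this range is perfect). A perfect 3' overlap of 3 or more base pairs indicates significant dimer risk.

Last 8 bases (5'→3') — forward …CTCTTTCA, reverse …GGTGACTG.
Reverse complement of the reverse primer's last 8 bases: CAGTCACC; its first k bases are the reverse complement of the reverse primer's last k bases, so a perfect k-base overlap needs the forward primer's last k bases to equal them.
Comparing (forward last k vs required): k=1: A vs C ✗; k=2: CA vs CA ✓; k=3: TCA vs CAG ✗; k=4: TTCA vs CAGT ✗; k=5: TTTCA vs CAGTC ✗; k=6: CTTTCA vs CAGTCA ✗; k=7: TCTTTCA vs CAGTCAC ✗; k=8: CTCTTTCA vs CAGTCACC ✗.
Only k = 2 is perfect, so the longest perfect 3' overlap is 2.

Longest perfect overlap: 2 complementary base pairs; below the dimer-risk threshold (threshold 3).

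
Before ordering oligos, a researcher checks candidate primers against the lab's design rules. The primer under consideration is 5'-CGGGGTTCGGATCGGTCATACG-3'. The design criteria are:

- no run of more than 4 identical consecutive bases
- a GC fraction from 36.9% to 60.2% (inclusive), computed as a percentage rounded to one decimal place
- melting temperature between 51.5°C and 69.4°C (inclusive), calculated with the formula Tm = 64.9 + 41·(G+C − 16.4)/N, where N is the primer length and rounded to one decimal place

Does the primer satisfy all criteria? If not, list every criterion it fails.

Fails: GC content.

Base counts: A=3, T=5, G=9, C=5 (length 22).
homopolymer run: longest run = 4 ✓
GC content: GC 14/22 = 63.6%, outside 36.9–60.2% ✗
Tm: Tm = 64.9 + 41·(14 − 16.4)/22 = 60.4°C ✓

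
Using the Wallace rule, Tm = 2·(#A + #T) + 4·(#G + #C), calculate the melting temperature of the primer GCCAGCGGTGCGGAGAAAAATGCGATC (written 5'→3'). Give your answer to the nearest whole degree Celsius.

86°C

Base counts: A=8, T=3, G=10, C=6 (length 27).
Tm = 2·(8+3) + 4·(10+6) = 2·11 + 4·16 = 22 + 64 = 86°C.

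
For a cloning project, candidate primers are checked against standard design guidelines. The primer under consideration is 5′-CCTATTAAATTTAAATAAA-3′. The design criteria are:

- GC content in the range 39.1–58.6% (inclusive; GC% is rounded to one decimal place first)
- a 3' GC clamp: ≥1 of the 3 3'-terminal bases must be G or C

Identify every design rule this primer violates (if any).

Base counts: A=10, T=7, G=0, C=2 (length 19).
GC content: GC 2/19 = 10.5%, outside 39.1–58.6% ✗
GC clamp: 3' end AAA has 0 G/C, need ≥1 ✗

Fails: GC content, GC clamp.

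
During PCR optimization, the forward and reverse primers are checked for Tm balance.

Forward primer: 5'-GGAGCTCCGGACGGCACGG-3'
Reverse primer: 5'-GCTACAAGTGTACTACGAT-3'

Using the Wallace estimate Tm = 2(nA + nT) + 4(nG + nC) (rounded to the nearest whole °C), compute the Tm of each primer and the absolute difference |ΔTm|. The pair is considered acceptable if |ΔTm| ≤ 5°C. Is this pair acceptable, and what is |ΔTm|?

|ΔTm| = 14°C; the pair is not acceptable.

Forward: A=3 T=1 G=9 C=6 → Tm = 2·4 + 4·15 = 68°C.
Reverse: A=6 T=5 G=4 C=4 → Tm = 2·11 + 4·8 = 54°C.
|ΔTm| = |68 − 54| = 14°C, > 5°C.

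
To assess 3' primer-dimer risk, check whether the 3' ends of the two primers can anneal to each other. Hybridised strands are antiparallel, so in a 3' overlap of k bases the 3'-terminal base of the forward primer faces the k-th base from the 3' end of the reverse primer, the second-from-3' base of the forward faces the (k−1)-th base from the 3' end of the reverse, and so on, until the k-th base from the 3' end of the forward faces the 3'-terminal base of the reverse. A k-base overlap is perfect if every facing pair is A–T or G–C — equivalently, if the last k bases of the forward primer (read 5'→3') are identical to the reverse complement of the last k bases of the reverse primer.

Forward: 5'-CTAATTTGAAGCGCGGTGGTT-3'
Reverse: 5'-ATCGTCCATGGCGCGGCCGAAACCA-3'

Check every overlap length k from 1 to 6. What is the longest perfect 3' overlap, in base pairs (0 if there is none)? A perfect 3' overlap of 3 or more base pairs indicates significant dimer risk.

Last 6 bases (5'→3') — forward …GTGGTT, reverse …AAACCA.
Reverse complement of the reverse primer's last 6 bases: TGGTTT; its first k bases are the reverse complement of the reverse primer's last k bases, so a perfect k-base overlap needs the forward primer's last k bases to equal them.
Comparing (forward last k vs required): k=1: T vs T ✓; k=2: TT vs TG ✗; k=3: GTT vs TGG ✗; k=4: GGTT vs TGGT ✗; k=5: TGGTT vs TGGTT ✓; k=6: GTGGTT vs TGGTTT ✗.
Perfect overlaps at k = 1, 5; the largest is 5.

Longest perfect overlap: 5 complementary base pairs; significant dimer risk (threshold 3).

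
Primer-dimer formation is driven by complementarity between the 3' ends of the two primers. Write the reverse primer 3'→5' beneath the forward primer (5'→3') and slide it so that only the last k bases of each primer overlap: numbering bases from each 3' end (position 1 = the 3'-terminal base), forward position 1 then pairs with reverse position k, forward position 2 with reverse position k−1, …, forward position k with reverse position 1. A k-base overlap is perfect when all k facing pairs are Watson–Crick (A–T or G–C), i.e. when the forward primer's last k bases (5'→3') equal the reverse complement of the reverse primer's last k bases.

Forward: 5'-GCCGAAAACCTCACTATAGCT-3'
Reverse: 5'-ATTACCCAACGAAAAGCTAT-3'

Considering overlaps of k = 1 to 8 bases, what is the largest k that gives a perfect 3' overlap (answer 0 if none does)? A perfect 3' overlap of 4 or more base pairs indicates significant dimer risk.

Longest perfect overlap: 6 complementary base pairs; significant dimer risk (threshold 4).

Last 8 bases (5'→3') — forward …CTATAGCT, reverse …AAAGCTAT.
Reverse complement of the reverse primer's last 8 bases: ATAGCTTT; its first k bases are the reverse complement of the reverse primer's last k bases, so a perfect k-base overlap needs the forward primer's last k bases to equal them.
Comparing (forward last k vs required): k=1: T vs A ✗; k=2: CT vs AT ✗; k=3: GCT vs ATA ✗; k=4: AGCT vs ATAG ✗; k=5: TAGCT vs ATAGC ✗; k=6: ATAGCT vs ATAGCT ✓; k=7: TATAGCT vs ATAGCTT ✗; k=8: CTATAGCT vs ATAGCTTT ✗.
Only k = 6 is perfect, so the longest perfect 3' overlap is 6.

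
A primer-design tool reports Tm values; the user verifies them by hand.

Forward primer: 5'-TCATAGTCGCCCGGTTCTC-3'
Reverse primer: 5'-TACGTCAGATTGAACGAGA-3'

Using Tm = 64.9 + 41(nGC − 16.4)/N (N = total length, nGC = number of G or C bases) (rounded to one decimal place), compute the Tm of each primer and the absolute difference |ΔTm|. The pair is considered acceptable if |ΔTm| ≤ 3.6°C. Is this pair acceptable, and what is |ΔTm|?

|ΔTm| = 6.4°C; the pair is not acceptable.

Forward: G+C = 11, N = 19 → Tm = 64.9 + 41·(11 − 16.4)/19 = 53.2°C.
Reverse: G+C = 8, N = 19 → Tm = 64.9 + 41·(8 − 16.4)/19 = 46.8°C.
|ΔTm| = |53.2 − 46.8| = 6.4°C, > 3.6°C.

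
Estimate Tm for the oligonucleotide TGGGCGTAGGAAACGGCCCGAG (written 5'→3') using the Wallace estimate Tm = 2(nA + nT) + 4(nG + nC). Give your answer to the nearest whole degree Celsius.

Base counts: A=5, T=2, G=10, C=5 (length 22).
Tm = 2·(5+2) + 4·(10+5) = 2·7 + 4·15 = 14 + 60 = 74°C.

74°C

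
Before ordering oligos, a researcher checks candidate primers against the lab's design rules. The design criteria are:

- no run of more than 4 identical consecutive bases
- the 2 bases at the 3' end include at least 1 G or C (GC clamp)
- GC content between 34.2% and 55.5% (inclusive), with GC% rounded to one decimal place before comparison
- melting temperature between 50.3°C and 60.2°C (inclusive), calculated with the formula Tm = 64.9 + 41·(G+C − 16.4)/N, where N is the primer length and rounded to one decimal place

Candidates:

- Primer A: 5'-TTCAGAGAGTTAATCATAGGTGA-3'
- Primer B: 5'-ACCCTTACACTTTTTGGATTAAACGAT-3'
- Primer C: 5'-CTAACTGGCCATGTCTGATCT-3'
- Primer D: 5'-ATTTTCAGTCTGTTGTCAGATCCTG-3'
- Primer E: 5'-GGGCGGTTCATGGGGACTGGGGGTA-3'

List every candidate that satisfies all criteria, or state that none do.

Primer A (23 nt, A=8 T=7 G=6 C=2): longest run = 2 ✓; 3' end GA has 1 G/C ✓; GC 8/23 = 34.8% ✓; Tm = 64.9 + 41·(8 − 16.4)/23 = 49.9°C, outside 50.3–60.2°C ✗ — fails.
Primer B (27 nt, A=8 T=10 G=3 C=6): longest run = 5, exceeds 4 ✗; 3' end AT has 0 G/C, need ≥1 ✗; GC 9/27 = 33.3%, outside 34.2–55.5% ✗; Tm = 64.9 + 41·(9 − 16.4)/27 = 53.7°C ✓ — fails.
Primer C (21 nt, A=4 T=7 G=4 C=6): longest run = 2 ✓; 3' end CT has 1 G/C ✓; GC 10/21 = 47.6% ✓; Tm = 64.9 + 41·(10 − 16.4)/21 = 52.4°C ✓ — passes.
Primer D (25 nt, A=4 T=11 G=5 C=5): longest run = 4 ✓; 3' end TG has 1 G/C ✓; GC 10/25 = 40.0% ✓; Tm = 64.9 + 41·(10 − 16.4)/25 = 54.4°C ✓ — passes.
Primer E (25 nt, A=3 T=5 G=14 C=3): longest run = 5, exceeds 4 ✗; 3' end TA has 0 G/C, need ≥1 ✗; GC 17/25 = 68.0%, outside 34.2–55.5% ✗; Tm = 64.9 + 41·(17 − 16.4)/25 = 65.9°C, outside 50.3–60.2°C ✗ — fails.

Primer C and Primer D.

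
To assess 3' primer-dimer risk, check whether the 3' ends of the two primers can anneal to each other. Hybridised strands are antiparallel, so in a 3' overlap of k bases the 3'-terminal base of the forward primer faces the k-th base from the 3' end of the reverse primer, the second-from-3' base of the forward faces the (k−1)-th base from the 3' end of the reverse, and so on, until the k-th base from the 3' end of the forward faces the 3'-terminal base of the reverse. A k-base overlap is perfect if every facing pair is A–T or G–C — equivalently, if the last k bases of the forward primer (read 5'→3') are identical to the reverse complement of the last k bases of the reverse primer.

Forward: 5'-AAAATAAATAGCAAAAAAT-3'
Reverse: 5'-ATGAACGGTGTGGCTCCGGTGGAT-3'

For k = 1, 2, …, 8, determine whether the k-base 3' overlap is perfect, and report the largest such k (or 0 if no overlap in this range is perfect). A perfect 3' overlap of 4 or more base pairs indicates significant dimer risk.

Last 8 bases (5'→3') — forward …CAAAAAAT, reverse …CGGTGGAT.
Reverse complement of the reverse primer's last 8 bases: ATCCACCG; its first k bases are the reverse complement of the reverse primer's last k bases, so a perfect k-base overlap needs the forward primer's last k bases to equal them.
Comparing (forward last k vs required): k=1: T vs A ✗; k=2: AT vs AT ✓; k=3: AAT vs ATC ✗; k=4: AAAT vs ATCC ✗; k=5: AAAAT vs ATCCA ✗; k=6: AAAAAT vs ATCCAC ✗; k=7: AAAAAAT vs ATCCACC ✗; k=8: CAAAAAAT vs ATCCACCG ✗.
Only k = 2 is perfect, so the longest perfect 3' overlap is 2.

Longest perfect overlap: 2 complementary base pairs; below the dimer-risk threshold (threshold 4).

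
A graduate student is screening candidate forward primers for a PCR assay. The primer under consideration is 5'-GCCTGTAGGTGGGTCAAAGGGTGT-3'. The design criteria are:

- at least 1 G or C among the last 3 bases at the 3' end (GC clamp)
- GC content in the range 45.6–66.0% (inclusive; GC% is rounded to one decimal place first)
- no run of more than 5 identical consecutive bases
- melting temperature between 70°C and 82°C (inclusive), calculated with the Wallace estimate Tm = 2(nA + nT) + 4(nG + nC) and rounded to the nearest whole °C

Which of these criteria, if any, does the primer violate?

Base counts: A=4, T=6, G=11, C=3 (length 24).
GC clamp: 3' end TGT has 1 G/C ✓
GC content: GC 14/24 = 58.3% ✓
homopolymer run: longest run = 3 ✓
Tm: Tm = 2·10 + 4·14 = 76°C ✓

Meets all criteria.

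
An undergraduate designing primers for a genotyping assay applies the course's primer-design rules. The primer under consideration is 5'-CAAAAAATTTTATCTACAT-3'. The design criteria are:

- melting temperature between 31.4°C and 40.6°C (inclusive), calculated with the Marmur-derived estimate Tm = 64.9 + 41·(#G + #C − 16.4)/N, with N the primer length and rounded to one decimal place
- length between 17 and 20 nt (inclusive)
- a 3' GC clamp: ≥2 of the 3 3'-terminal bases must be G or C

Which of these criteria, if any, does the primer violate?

Fails: GC clamp.

Base counts: A=9, T=7, G=0, C=3 (length 19).
Tm: Tm = 64.9 + 41·(3 − 16.4)/19 = 36.0°C ✓
length: length 19 ✓
GC clamp: 3' end CAT has 1 G/C, need ≥2 ✗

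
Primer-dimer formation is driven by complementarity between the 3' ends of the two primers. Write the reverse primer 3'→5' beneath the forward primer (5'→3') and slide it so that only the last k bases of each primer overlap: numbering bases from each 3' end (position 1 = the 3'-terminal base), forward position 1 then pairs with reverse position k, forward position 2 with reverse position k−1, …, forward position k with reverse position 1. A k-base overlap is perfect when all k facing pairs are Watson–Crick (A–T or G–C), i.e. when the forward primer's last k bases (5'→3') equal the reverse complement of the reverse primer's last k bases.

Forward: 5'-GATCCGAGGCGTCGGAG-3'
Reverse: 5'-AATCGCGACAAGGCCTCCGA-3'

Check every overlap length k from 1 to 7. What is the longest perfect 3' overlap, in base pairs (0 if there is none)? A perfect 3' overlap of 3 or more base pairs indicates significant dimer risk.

Longest perfect overlap: 6 complementary base pairs; significant dimer risk (threshold 3).

Last 7 bases (5'→3') — forward …GTCGGAG, reverse …CCTCCGA.
Reverse complement of the reverse primer's last 7 bases: TCGGAGG; its first k bases are the reverse complement of the reverse primer's last k bases, so a perfect k-base overlap needs the forward primer's last k bases to equal them.
Comparing (forward last k vs required): k=1: G vs T ✗; k=2: AG vs TC ✗; k=3: GAG vs TCG ✗; k=4: GGAG vs TCGG ✗; k=5: CGGAG vs TCGGA ✗; k=6: TCGGAG vs TCGGAG ✓; k=7: GTCGGAG vs TCGGAGG ✗.
Only k = 6 is perfect, so the longest perfect 3' overlap is 6.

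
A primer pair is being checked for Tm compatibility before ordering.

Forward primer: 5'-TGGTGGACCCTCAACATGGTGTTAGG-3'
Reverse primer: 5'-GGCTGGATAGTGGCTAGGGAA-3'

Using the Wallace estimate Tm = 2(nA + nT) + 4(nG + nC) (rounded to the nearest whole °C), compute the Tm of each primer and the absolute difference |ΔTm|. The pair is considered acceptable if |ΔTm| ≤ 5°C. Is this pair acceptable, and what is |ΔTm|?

Forward: A=5 T=7 G=9 C=5 → Tm = 2·12 + 4·14 = 80°C.
Reverse: A=5 T=4 G=10 C=2 → Tm = 2·9 + 4·12 = 66°C.
|ΔTm| = |80 − 66| = 14°C, > 5°C.

|ΔTm| = 14°C; the pair is not acceptable.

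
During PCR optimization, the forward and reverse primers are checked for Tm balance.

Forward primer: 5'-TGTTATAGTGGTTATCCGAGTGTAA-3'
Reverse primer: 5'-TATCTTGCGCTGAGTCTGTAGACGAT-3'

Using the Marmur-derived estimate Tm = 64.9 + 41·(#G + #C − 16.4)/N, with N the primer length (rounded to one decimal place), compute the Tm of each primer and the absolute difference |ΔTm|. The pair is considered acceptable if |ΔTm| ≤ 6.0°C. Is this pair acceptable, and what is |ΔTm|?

|ΔTm| = 5.2°C; the pair is acceptable.

Forward: G+C = 9, N = 25 → Tm = 64.9 + 41·(9 − 16.4)/25 = 52.8°C.
Reverse: G+C = 12, N = 26 → Tm = 64.9 + 41·(12 − 16.4)/26 = 58.0°C.
|ΔTm| = |52.8 − 58.0| = 5.2°C, ≤ 6.0°C.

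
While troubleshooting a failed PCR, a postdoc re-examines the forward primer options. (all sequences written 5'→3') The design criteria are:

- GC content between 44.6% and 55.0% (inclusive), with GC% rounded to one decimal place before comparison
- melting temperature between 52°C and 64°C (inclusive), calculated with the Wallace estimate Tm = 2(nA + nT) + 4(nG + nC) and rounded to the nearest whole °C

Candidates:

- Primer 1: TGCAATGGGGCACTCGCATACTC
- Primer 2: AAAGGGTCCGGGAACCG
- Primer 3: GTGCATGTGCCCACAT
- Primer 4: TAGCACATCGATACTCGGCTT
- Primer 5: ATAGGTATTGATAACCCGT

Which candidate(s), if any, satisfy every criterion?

Primer 4 only.

Primer 1 (23 nt, A=5 T=5 G=6 C=7): GC 13/23 = 56.5%, outside 44.6–55.0% ✗; Tm = 2·10 + 4·13 = 72°C, outside 52–64°C ✗ — fails.
Primer 2 (17 nt, A=5 T=1 G=7 C=4): GC 11/17 = 64.7%, outside 44.6–55.0% ✗; Tm = 2·6 + 4·11 = 56°C ✓ — fails.
Primer 3 (16 nt, A=3 T=4 G=4 C=5): GC 9/16 = 56.3%, outside 44.6–55.0% ✗; Tm = 2·7 + 4·9 = 50°C, outside 52–64°C ✗ — fails.
Primer 4 (21 nt, A=5 T=6 G=4 C=6): GC 10/21 = 47.6% ✓; Tm = 2·11 + 4·10 = 62°C ✓ — passes.
Primer 5 (19 nt, A=6 T=6 G=4 C=3): GC 7/19 = 36.8%, outside 44.6–55.0% ✗; Tm = 2·12 + 4·7 = 52°C ✓ — fails.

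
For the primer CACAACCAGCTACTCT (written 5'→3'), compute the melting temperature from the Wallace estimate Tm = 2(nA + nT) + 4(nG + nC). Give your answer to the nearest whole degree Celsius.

48°C

Base counts: A=5, T=3, G=1, C=7 (length 16).
Tm = 2·(5+3) + 4·(1+7) = 2·8 + 4·8 = 16 + 32 = 48°C.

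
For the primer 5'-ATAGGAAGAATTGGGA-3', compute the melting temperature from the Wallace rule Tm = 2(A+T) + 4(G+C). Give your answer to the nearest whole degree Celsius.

Base counts: A=7, T=3, G=6, C=0 (length 16).
Tm = 2·(7+3) + 4·(6+0) = 2·10 + 4·6 = 20 + 24 = 44°C.

44°C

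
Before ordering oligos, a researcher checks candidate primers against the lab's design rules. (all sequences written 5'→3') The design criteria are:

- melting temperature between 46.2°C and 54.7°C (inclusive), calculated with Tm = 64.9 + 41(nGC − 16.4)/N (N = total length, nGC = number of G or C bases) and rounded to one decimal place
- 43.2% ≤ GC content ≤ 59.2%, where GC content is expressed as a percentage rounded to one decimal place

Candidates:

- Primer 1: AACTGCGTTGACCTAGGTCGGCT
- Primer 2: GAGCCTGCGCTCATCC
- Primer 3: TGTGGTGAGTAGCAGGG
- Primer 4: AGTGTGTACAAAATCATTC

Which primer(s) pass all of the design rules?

Primer 1 (23 nt, A=4 T=6 G=7 C=6): Tm = 64.9 + 41·(13 − 16.4)/23 = 58.8°C, outside 46.2–54.7°C ✗; GC 13/23 = 56.5% ✓ — fails.
Primer 2 (16 nt, A=2 T=3 G=4 C=7): Tm = 64.9 + 41·(11 − 16.4)/16 = 51.1°C ✓; GC 11/16 = 68.8%, outside 43.2–59.2% ✗ — fails.
Primer 3 (17 nt, A=3 T=4 G=9 C=1): Tm = 64.9 + 41·(10 − 16.4)/17 = 49.5°C ✓; GC 10/17 = 58.8% ✓ — passes.
Primer 4 (19 nt, A=7 T=6 G=3 C=3): Tm = 64.9 + 41·(6 − 16.4)/19 = 42.5°C, outside 46.2–54.7°C ✗; GC 6/19 = 31.6%, outside 43.2–59.2% ✗ — fails.

Primer 3 only.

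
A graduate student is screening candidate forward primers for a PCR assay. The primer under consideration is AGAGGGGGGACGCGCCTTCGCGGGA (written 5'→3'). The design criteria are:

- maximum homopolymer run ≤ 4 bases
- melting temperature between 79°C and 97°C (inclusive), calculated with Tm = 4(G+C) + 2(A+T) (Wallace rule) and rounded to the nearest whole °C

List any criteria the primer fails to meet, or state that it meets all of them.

Base counts: A=4, T=2, G=13, C=6 (length 25).
homopolymer run: longest run = 6, exceeds 4 ✗
Tm: Tm = 2·6 + 4·19 = 88°C ✓

Fails: homopolymer run.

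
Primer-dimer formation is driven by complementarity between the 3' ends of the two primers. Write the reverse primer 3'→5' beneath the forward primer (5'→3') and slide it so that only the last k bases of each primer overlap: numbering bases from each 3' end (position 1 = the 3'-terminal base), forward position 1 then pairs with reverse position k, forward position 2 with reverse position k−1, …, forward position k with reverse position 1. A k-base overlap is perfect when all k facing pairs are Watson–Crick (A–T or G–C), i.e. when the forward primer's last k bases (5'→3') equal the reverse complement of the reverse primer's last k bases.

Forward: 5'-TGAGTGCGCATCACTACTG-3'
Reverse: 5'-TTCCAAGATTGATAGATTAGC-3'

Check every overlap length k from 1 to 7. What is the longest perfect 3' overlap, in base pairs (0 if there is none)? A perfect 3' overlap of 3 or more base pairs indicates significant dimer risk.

Last 7 bases (5'→3') — forward …ACTACTG, reverse …GATTAGC.
Reverse complement of the reverse primer's last 7 bases: GCTAATC; its first k bases are the reverse complement of the reverse primer's last k bases, so a perfect k-base overlap needs the forward primer's last k bases to equal them.
Comparing (forward last k vs required): k=1: G vs G ✓; k=2: TG vs GC ✗; k=3: CTG vs GCT ✗; k=4: ACTG vs GCTA ✗; k=5: TACTG vs GCTAA ✗; k=6: CTACTG vs GCTAAT ✗; k=7: ACTACTG vs GCTAATC ✗.
Only k = 1 is perfect, so the longest perfect 3' overlap is 1.

Longest perfect overlap: 1 complementary base pair; below the dimer-risk threshold (threshold 3).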